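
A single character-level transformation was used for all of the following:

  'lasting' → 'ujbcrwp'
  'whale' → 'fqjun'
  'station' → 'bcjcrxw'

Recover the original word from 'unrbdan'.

Compare letters: l→u is +9, a→j is +9, s→b is +9 — a constant shift. Every letter moves 9 places later in the alphabet, wrapping around z→a.
Decoding unrbdan: u−9=l, n−9=e, r−9=i, b−9=s, d−9=u, a−9=r, n−9=e.

leisure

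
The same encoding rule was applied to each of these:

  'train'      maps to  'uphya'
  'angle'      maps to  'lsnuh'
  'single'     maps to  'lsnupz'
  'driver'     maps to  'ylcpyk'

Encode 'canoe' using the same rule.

The output letters match the input read backwards, each shifted +7: train reversed is niart. The word is reversed, then every letter is shifted forward by 7.
For canoe: reverse → eonac; then shift: e+7=l, o+7=v, n+7=u, a+7=h, c+7=j.

lvuhj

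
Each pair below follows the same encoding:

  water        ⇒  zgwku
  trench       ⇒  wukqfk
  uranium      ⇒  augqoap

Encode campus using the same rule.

fgpsav

Vowels shift forward by 6 and consonants shift forward by 3.
For campus: c(cons)+3=f, a(vowel)+6=g, m(cons)+3=p, p(cons)+3=s, u(vowel)+6=a, s(cons)+3=v.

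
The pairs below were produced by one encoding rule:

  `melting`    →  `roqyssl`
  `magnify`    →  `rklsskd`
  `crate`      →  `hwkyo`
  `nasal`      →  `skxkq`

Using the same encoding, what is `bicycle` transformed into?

The shift depends on letter class: consonant m→r is +5, but vowel e→o is +10. Vowels shift forward by 10 and consonants shift forward by 5.
On bicycle: b(cons)+5=g, i(vowel)+10=s, c(cons)+5=h, y(cons)+5=d, c(cons)+5=h, l(cons)+5=q, e(vowel)+10=o.

gshdhqo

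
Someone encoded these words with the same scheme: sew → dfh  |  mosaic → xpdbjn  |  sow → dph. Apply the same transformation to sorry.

The shift depends on letter class: consonant s→d is +11, but vowel e→f is +1. The rule splits by letter class: vowels +1, consonants +11.
For sorry: s(cons)+11=d, o(vowel)+1=p, r(cons)+11=c, r(cons)+11=c, y(cons)+11=j.

dpccj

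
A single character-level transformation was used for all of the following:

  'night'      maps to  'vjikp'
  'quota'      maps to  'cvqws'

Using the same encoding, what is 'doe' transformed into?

gqf

The output letters match the input read backwards, each shifted +2: night reversed is thgin. Two steps: reverse the string, then apply a Caesar shift of +2.
Applying it to doe: reverse → eod; then shift: e+2=g, o+2=q, d+2=f.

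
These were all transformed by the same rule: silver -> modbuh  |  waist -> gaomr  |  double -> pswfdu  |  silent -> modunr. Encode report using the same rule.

s(18)→m(12) and i(8)→o(14) fit y≡5x+0 (mod 26); the inverse of 5 mod 26 is 21. Treating letters as 0–25, the rule is x ↦ 5x + 0 (mod 26).
Applying it to report: r(17)→5·17+0≡7=h; e(4)→5·4+0≡20=u; p(15)→5·15+0≡23=x; o(14)→5·14+0≡18=s; r(17)→5·17+0≡7=h; t(19)→5·19+0≡17=r (all mod 26).

huxshr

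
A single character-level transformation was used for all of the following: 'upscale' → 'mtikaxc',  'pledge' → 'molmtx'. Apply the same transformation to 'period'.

lwqzmx

The word is reversed, then every letter is shifted forward by 8.
On period: reverse → doirep; then shift: d+8=l, o+8=w, i+8=q, r+8=z, e+8=m, p+8=x.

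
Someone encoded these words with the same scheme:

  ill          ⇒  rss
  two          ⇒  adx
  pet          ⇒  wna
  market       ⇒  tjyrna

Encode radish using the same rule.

The shift depends on letter class: consonant l→s is +7, but vowel i→r is +9. Vowels shift forward by 9 and consonants shift forward by 7.
Applying it to radish: r(cons)+7=y, a(vowel)+9=j, d(cons)+7=k, i(vowel)+9=r, s(cons)+7=z, h(cons)+7=o.

yjkrzo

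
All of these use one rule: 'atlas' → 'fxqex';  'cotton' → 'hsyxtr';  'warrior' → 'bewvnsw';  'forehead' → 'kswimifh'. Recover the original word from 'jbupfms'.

explain

Shifts by position in atlas: pos 0: a→f (+5), pos 1: t→x (+4), pos 2: l→q (+5), pos 3: a→e (+4) — repeating every 2. A repeating key of period 2 is used — shifts +5, +4 over and over.
Undoing it on jbupfms: j−5=e, b−4=x, u−5=p, p−4=l, f−5=a, m−4=i, s−5=n.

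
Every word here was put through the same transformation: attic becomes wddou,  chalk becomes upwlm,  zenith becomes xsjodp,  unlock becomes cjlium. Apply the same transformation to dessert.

Treating letters as 0–25, the rule is x ↦ 25x + 22 (mod 26).
Applying it to dessert: d(3)→25·3+22≡19=t; e(4)→25·4+22≡18=s; s(18)→25·18+22≡4=e; s(18)→25·18+22≡4=e; e(4)→25·4+22≡18=s; r(17)→25·17+22≡5=f; t(19)→25·19+22≡3=d (all mod 26).

tseesfd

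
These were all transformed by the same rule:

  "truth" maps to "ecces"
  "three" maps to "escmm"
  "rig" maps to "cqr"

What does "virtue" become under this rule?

The shift depends on letter class: consonant t→e is +11, but vowel u→c is +8. The rule splits by letter class: vowels +8, consonants +11.
On virtue: v(cons)+11=g, i(vowel)+8=q, r(cons)+11=c, t(cons)+11=e, u(vowel)+8=c, e(vowel)+8=m.

gqcecm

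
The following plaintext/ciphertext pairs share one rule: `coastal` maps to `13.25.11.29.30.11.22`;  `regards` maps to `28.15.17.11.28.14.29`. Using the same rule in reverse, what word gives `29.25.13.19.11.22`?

social

c is letter #3 and maps to 13: an offset of 10. Each letter is replaced by its alphabet position (a=1..z=26) + 10.
Decoding 29.25.13.19.11.22: 29→(29−10)÷1=19=s, 25→(25−10)÷1=15=o, 13→(13−10)÷1=3=c, 19→(19−10)÷1=9=i, 11→(11−10)÷1=1=a, 22→(22−10)÷1=12=l.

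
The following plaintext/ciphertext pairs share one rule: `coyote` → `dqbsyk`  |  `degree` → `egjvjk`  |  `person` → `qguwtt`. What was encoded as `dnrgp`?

In coyote: c→d is +1, o→q is +2, y→b is +3, o→s is +4 — the shift increases by 1 each position. Each letter shifts forward by (position + 1), i.e. 1, 2, 3, … — the shift grows by one for each successive letter.
Reversing it on dnrgp: d−1=c, n−2=l, r−3=o, g−4=c, p−5=k.

clock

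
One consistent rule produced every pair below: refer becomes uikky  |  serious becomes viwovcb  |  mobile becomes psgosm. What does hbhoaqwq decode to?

The shift increases by 1 at each position, starting from +3: 3, 4, 5, ….
Reversing it on hbhoaqwq: h−3=e, b−4=x, h−5=c, o−6=i, a−7=t, q−8=i, w−9=n, q−10=g.

exciting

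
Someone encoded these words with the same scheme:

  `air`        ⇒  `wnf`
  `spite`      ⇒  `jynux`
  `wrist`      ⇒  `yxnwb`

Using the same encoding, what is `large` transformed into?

jlwfq

Read the word backwards and shift each letter +5.
Applying it to large: reverse → egral; then shift: e+5=j, g+5=l, r+5=w, a+5=f, l+5=q.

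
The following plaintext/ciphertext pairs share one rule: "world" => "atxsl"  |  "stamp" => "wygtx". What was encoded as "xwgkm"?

In world: w→a is +4, o→t is +5, r→x is +6, l→s is +7 — the shift increases by 1 each position. The shift increases by 1 at each position, starting from +4: 4, 5, 6, ….
Undoing it on xwgkm: x−4=t, w−5=r, g−6=a, k−7=d, m−8=e.

trade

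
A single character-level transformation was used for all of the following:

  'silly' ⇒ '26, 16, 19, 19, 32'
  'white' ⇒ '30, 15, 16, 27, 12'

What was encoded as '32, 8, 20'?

yam

s is letter #19 and maps to 26: an offset of 7. Each letter is replaced by its alphabet position (a=1..z=26) + 7.
Undoing it on 32, 8, 20: 32→(32−7)÷1=25=y, 8→(8−7)÷1=1=a, 20→(20−7)÷1=13=m.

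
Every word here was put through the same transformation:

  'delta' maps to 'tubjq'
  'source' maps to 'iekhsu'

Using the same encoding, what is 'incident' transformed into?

Compare letters: d→t is +16, e→u is +16, l→b is +16 — a constant shift. It's a constant shift of +16 (ROT16).
Applying it to incident: i+16=y, n+16=d, c+16=s, i+16=y, d+16=t, e+16=u, n+16=d, t+16=j.

ydsytudj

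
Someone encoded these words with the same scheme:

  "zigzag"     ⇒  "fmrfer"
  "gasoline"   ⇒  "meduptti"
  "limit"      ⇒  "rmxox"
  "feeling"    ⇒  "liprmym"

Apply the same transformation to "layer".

The shifts repeat in a cycle of length 3: positions 0,1,… shift by +6, +4, +11, then the pattern repeats.
On layer: l+6=r, a+4=e, y+11=j, e+6=k, r+4=v.

rejkv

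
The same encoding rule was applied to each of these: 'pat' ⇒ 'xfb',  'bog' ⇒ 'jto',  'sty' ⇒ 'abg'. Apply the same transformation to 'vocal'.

dtkft

Two shifts are in play — +5 for a/e/i/o/u, +8 for every other letter.
For vocal: v(cons)+8=d, o(vowel)+5=t, c(cons)+8=k, a(vowel)+5=f, l(cons)+8=t.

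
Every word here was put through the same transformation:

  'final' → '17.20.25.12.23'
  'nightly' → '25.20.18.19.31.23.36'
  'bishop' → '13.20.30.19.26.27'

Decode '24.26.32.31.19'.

mouth

f is letter #6 and maps to 17: an offset of 11. Letters become their 1-based position plus 11 (so a→12, b→13, …).
Decoding 24.26.32.31.19: 24→(24−11)÷1=13=m, 26→(26−11)÷1=15=o, 32→(32−11)÷1=21=u, 31→(31−11)÷1=20=t, 19→(19−11)÷1=8=h.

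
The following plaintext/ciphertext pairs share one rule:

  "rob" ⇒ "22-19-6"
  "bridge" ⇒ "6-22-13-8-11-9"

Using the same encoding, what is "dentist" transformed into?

8-9-18-24-13-23-24

Each letter is replaced by its alphabet position (a=1..z=26) + 4.
Applying it to dentist: d=4→8, e=5→9, n=14→18, t=20→24, i=9→13, s=19→23, t=20→24.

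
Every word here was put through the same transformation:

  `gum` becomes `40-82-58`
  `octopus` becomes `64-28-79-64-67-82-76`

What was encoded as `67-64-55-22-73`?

The formula is n = 3×(alphabet index, a=1) + 19.
Undoing it on 67-64-55-22-73: 67→(67−19)÷3=16=p, 64→(64−19)÷3=15=o, 55→(55−19)÷3=12=l, 22→(22−19)÷3=1=a, 73→(73−19)÷3=18=r.

polar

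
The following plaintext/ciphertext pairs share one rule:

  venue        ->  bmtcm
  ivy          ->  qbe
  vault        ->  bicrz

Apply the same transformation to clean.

irmit

The shift depends on letter class: consonant v→b is +6, but vowel e→m is +8. Two shifts are in play — +8 for a/e/i/o/u, +6 for every other letter.
For clean: c(cons)+6=i, l(cons)+6=r, e(vowel)+8=m, a(vowel)+8=i, n(cons)+6=t.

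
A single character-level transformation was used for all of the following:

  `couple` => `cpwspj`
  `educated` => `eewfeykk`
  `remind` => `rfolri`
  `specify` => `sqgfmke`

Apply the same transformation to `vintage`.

In couple: c→c is +0, o→p is +1, u→w is +2, p→s is +3 — the shift increases by 1 each position. Letter i (0-indexed) is shifted by i+0, so successive shifts are 0, 1, 2, ….
On vintage: v+0=v, i+1=j, n+2=p, t+3=w, a+4=e, g+5=l, e+6=k.

vjpwelk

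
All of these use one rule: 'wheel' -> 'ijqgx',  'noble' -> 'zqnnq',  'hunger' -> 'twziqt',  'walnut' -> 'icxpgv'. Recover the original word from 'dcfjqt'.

Shifts by position in wheel: pos 0: w→i (+12), pos 1: h→j (+2), pos 2: e→q (+12), pos 3: e→g (+2) — repeating every 2. It's a Vigenère-style cipher with numeric key [12,2]: position i shifts by key[i mod 2].
Undoing it on dcfjqt: d−12=r, c−2=a, f−12=t, j−2=h, q−12=e, t−2=r.

rather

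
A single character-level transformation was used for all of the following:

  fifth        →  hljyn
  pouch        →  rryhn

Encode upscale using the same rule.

wswhgsm

In fifth: f→h is +2, i→l is +3, f→j is +4, t→y is +5 — the shift increases by 1 each position. The shift increases by 1 at each position, starting from +2: 2, 3, 4, ….
For upscale: u+2=w, p+3=s, s+4=w, c+5=h, a+6=g, l+7=s, e+8=m.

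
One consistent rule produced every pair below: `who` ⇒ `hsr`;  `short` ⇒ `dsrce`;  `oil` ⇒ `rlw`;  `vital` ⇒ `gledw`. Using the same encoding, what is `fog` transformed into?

qrr

The shift depends on letter class: consonant w→h is +11, but vowel o→r is +3. Vowels shift forward by 3 and consonants shift forward by 11.
On fog: f(cons)+11=q, o(vowel)+3=r, g(cons)+11=r.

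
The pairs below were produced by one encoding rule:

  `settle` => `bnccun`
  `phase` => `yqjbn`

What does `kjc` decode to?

Compare letters: s→b is +9, e→n is +9, t→c is +9 — a constant shift. This is a Caesar cipher with shift 9.
Decoding kjc: k−9=b, j−9=a, c−9=t.

bat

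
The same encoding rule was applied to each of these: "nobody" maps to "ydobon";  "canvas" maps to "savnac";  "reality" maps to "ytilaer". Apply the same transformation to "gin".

nig

The output letters match the input read backwards: nobody reversed is ydobon. It's just the letters in reverse order.
Applying it to gin: reverse → nig.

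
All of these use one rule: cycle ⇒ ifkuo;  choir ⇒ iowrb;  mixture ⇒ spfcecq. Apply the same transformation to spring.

ywzrxr

Letter i (0-indexed) is shifted by i+6, so successive shifts are 6, 7, 8, ….
On spring: s+6=y, p+7=w, r+8=z, i+9=r, n+10=x, g+11=r.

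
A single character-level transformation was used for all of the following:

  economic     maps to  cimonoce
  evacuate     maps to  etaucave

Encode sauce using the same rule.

It's just the letters in reverse order.
On sauce: reverse → ecuas.

ecuas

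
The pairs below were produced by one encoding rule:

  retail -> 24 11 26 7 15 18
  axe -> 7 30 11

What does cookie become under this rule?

Letters become their 1-based position plus 6 (so a→7, b→8, …).
For cookie: c=3→9, o=15→21, o=15→21, k=11→17, i=9→15, e=5→11.

9 21 21 17 15 11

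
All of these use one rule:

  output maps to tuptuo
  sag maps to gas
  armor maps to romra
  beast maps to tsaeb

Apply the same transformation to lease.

esael

The output letters match the input read backwards: output reversed is tuptuo. It's just the letters in reverse order.
Applying it to lease: reverse → esael.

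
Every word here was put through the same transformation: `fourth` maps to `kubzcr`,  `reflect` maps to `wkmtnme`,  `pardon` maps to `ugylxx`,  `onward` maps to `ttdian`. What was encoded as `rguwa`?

manor

In fourth: f→k is +5, o→u is +6, u→b is +7, r→z is +8 — the shift increases by 1 each position. Each letter shifts forward by (position + 5), i.e. 5, 6, 7, … — the shift grows by one for each successive letter.
Undoing it on rguwa: r−5=m, g−6=a, u−7=n, w−8=o, a−9=r.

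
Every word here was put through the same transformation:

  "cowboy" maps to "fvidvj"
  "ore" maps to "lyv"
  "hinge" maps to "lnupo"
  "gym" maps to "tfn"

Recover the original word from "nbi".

The output letters match the input read backwards, each shifted +7: cowboy reversed is yobwoc. Read the word backwards and shift each letter +7.
Decoding nbi: shift back: n−7=g, b−7=u, i−7=b → gub; then reverse → bug.

bug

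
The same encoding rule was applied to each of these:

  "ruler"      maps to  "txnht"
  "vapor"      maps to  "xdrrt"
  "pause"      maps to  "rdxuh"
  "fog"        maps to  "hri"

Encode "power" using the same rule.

The shift depends on letter class: consonant r→t is +2, but vowel u→x is +3. The rule splits by letter class: vowels +3, consonants +2.
Applying it to power: p(cons)+2=r, o(vowel)+3=r, w(cons)+2=y, e(vowel)+3=h, r(cons)+2=t.

rryht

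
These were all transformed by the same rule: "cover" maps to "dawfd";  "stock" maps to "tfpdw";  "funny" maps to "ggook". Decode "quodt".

pinch

Shifts by position in cover: pos 0: c→d (+1), pos 1: o→a (+12), pos 2: v→w (+1), pos 3: e→f (+1), pos 4: r→d (+12) — repeating every 3. The shifts repeat in a cycle of length 3: positions 0,1,… shift by +1, +12, +1, then the pattern repeats.
Reversing it on quodt: q−1=p, u−12=i, o−1=n, d−1=c, t−12=h.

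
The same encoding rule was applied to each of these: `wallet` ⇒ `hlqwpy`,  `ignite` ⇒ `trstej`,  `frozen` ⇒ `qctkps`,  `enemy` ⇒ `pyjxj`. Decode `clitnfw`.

radical

It's a Vigenère-style cipher with numeric key [11,11,5]: position i shifts by key[i mod 3].
Undoing it on clitnfw: c−11=r, l−11=a, i−5=d, t−11=i, n−11=c, f−5=a, w−11=l.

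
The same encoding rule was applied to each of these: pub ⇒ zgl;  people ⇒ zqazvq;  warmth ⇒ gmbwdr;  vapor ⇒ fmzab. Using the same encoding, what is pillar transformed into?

The shift depends on letter class: consonant p→z is +10, but vowel u→g is +12. Vowels shift forward by 12 and consonants shift forward by 10.
On pillar: p(cons)+10=z, i(vowel)+12=u, l(cons)+10=v, l(cons)+10=v, a(vowel)+12=m, r(cons)+10=b.

zuvvmb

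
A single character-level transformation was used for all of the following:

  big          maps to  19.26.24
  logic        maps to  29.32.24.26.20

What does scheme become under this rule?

b is letter #2 and maps to 19: an offset of 17. Letters become their 1-based position plus 17 (so a→18, b→19, …).
Applying it to scheme: s=19→36, c=3→20, h=8→25, e=5→22, m=13→30, e=5→22.

36.20.25.22.30.22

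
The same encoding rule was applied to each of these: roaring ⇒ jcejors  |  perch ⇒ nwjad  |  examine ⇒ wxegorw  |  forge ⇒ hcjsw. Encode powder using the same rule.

ncmlwj

r(17)→j(9) and o(14)→c(2) fit y≡11x+4 (mod 26); the inverse of 11 mod 26 is 19. Each letter's alphabet position (a=0..z=25) is mapped through 11·x+4 mod 26 — an affine cipher.
Applying it to powder: p(15)→11·15+4≡13=n; o(14)→11·14+4≡2=c; w(22)→11·22+4≡12=m; d(3)→11·3+4≡11=l; e(4)→11·4+4≡22=w; r(17)→11·17+4≡9=j (all mod 26).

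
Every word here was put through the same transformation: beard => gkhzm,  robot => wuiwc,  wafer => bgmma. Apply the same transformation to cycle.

Each letter shifts forward by (position + 5), i.e. 5, 6, 7, … — the shift grows by one for each successive letter.
On cycle: c+5=h, y+6=e, c+7=j, l+8=t, e+9=n.

hejtn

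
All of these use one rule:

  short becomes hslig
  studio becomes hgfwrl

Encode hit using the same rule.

srg

Each pair mirrors across the alphabet (s↔h, h↔s, o↔l): positions sum to 25. This is the alphabet-reversal cipher (Atbash): a becomes z, b becomes y, etc.
On hit: h↔s, i↔r, t↔g.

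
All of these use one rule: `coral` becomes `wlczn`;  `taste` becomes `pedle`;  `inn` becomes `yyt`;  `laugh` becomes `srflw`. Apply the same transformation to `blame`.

pxlwm

The output letters match the input read backwards, each shifted +11: coral reversed is laroc. Two steps: reverse the string, then apply a Caesar shift of +11.
For blame: reverse → emalb; then shift: e+11=p, m+11=x, a+11=l, l+11=w, b+11=m.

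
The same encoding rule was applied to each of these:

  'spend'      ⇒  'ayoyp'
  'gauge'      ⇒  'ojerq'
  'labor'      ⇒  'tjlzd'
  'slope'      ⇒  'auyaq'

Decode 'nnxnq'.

fence

In spend: s→a is +8, p→y is +9, e→o is +10, n→y is +11 — the shift increases by 1 each position. The shift increases by 1 at each position, starting from +8: 8, 9, 10, ….
Decoding nnxnq: n−8=f, n−9=e, x−10=n, n−11=c, q−12=e.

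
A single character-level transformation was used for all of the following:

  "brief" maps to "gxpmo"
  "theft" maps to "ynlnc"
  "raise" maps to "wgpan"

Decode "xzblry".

studio

In brief: b→g is +5, r→x is +6, i→p is +7, e→m is +8 — the shift increases by 1 each position. The shift increases by 1 at each position, starting from +5: 5, 6, 7, ….
Reversing it on xzblry: x−5=s, z−6=t, b−7=u, l−8=d, r−9=i, y−10=o.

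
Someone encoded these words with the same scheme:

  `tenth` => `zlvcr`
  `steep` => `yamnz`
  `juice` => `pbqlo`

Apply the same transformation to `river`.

Letter i (0-indexed) is shifted by i+6, so successive shifts are 6, 7, 8, ….
For river: r+6=x, i+7=p, v+8=d, e+9=n, r+10=b.

xpdnb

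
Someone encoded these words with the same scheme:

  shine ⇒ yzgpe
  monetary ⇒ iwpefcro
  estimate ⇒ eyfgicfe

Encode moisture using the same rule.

Each letter's alphabet position (a=0..z=25) is mapped through 7·x+2 mod 26 — an affine cipher.
On moisture: m(12)→7·12+2≡8=i; o(14)→7·14+2≡22=w; i(8)→7·8+2≡6=g; s(18)→7·18+2≡24=y; t(19)→7·19+2≡5=f; u(20)→7·20+2≡12=m; r(17)→7·17+2≡17=r; e(4)→7·4+2≡4=e (all mod 26).

iwgyfmre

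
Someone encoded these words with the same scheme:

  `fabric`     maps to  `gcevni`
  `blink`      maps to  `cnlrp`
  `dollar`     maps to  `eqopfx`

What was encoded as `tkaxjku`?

sixteen

In fabric: f→g is +1, a→c is +2, b→e is +3, r→v is +4 — the shift increases by 1 each position. The shift increases by 1 at each position, starting from +1: 1, 2, 3, ….
Decoding tkaxjku: t−1=s, k−2=i, a−3=x, x−4=t, j−5=e, k−6=e, u−7=n.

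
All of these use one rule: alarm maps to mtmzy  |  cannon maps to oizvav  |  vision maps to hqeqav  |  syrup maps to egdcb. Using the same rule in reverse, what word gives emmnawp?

Shifts by position in alarm: pos 0: a→m (+12), pos 1: l→t (+8), pos 2: a→m (+12), pos 3: r→z (+8) — repeating every 2. A repeating key of period 2 is used — shifts +12, +8 over and over.
Decoding emmnawp: e−12=s, m−8=e, m−12=a, n−8=f, a−12=o, w−8=o, p−12=d.

seafood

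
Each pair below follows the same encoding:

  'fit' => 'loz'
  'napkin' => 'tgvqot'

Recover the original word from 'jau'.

Each letter is shifted forward by 6 in the alphabet (a Caesar shift of +6).
Decoding jau: j−6=d, a−6=u, u−6=o.

duo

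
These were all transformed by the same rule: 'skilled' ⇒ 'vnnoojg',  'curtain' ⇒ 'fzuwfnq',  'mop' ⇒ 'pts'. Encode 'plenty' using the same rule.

sojqwb

Vowels shift forward by 5 and consonants shift forward by 3.
Applying it to plenty: p(cons)+3=s, l(cons)+3=o, e(vowel)+5=j, n(cons)+3=q, t(cons)+3=w, y(cons)+3=b.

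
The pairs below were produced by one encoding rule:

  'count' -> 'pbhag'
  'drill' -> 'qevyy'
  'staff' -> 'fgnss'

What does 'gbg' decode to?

tot

Each letter is shifted forward by 13 in the alphabet (a Caesar shift of +13).
Decoding gbg: g−13=t, b−13=o, g−13=t.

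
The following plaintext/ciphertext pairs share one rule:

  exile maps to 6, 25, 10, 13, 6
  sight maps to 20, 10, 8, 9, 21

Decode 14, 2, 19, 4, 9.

e is letter #5 and maps to 6: an offset of 1. Letters become their 1-based position plus 1 (so a→2, b→3, …).
Decoding 14, 2, 19, 4, 9: 14→(14−1)÷1=13=m, 2→(2−1)÷1=1=a, 19→(19−1)÷1=18=r, 4→(4−1)÷1=3=c, 9→(9−1)÷1=8=h.

march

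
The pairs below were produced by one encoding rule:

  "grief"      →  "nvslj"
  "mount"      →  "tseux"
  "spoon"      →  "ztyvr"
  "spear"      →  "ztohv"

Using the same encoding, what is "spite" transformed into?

ztsai

Shifts by position in grief: pos 0: g→n (+7), pos 1: r→v (+4), pos 2: i→s (+10), pos 3: e→l (+7), pos 4: f→j (+4) — repeating every 3. It's a Vigenère-style cipher with numeric key [7,4,10]: position i shifts by key[i mod 3].
On spite: s+7=z, p+4=t, i+10=s, t+7=a, e+4=i.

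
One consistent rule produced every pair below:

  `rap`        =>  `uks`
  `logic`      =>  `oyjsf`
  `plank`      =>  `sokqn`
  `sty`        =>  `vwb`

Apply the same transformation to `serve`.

vouyo

The shift depends on letter class: consonant r→u is +3, but vowel a→k is +10. Two shifts are in play — +10 for a/e/i/o/u, +3 for every other letter.
On serve: s(cons)+3=v, e(vowel)+10=o, r(cons)+3=u, v(cons)+3=y, e(vowel)+10=o.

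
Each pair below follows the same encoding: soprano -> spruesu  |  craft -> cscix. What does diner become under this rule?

In soprano: s→s is +0, o→p is +1, p→r is +2, r→u is +3 — the shift increases by 1 each position. Each letter shifts forward by its position index (0, 1, 2, …) — the shift grows by one for each successive letter.
Applying it to diner: d+0=d, i+1=j, n+2=p, e+3=h, r+4=v.

djphv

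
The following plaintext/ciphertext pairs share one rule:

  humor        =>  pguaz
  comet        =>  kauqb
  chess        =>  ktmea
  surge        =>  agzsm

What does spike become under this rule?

abqwm

A repeating key of period 2 is used — shifts +8, +12 over and over.
For spike: s+8=a, p+12=b, i+8=q, k+12=w, e+8=m.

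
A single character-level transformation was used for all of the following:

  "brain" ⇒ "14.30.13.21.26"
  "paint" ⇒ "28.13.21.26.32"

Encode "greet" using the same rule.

b is letter #2 and maps to 14: an offset of 12. Letters become their 1-based position plus 12 (so a→13, b→14, …).
For greet: g=7→19, r=18→30, e=5→17, e=5→17, t=20→32.

19.30.17.17.32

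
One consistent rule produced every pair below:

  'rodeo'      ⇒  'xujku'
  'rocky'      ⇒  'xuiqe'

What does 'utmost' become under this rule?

Each letter is shifted forward by 6 in the alphabet (a Caesar shift of +6).
Applying it to utmost: u+6=a, t+6=z, m+6=s, o+6=u, s+6=y, t+6=z.

azsuyz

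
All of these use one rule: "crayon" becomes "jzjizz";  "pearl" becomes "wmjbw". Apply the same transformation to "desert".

kmbocf

The shift increases by 1 at each position, starting from +7: 7, 8, 9, ….
For desert: d+7=k, e+8=m, s+9=b, e+10=o, r+11=c, t+12=f.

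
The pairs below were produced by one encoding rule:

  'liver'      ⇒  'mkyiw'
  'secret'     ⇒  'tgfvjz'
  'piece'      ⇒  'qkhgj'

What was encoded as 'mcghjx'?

Letter i (0-indexed) is shifted by i+1, so successive shifts are 1, 2, 3, ….
Decoding mcghjx: m−1=l, c−2=a, g−3=d, h−4=d, j−5=e, x−6=r.

ladder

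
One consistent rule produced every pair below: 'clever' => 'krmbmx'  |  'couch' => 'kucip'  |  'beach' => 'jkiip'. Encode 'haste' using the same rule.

pgazm

The shifts repeat in a cycle of length 2: positions 0,1,… shift by +8, +6, then the pattern repeats.
Applying it to haste: h+8=p, a+6=g, s+8=a, t+6=z, e+8=m.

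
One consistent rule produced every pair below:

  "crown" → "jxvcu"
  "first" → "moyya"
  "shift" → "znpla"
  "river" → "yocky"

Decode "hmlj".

Shifts by position in crown: pos 0: c→j (+7), pos 1: r→x (+6), pos 2: o→v (+7), pos 3: w→c (+6) — repeating every 2. It's a Vigenère-style cipher with numeric key [7,6]: position i shifts by key[i mod 2].
Decoding hmlj: h−7=a, m−6=g, l−7=e, j−6=d.

aged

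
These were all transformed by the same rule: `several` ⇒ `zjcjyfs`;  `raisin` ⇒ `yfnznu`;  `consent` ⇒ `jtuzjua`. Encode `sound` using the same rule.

ztzuk

Vowels shift forward by 5 and consonants shift forward by 7.
Applying it to sound: s(cons)+7=z, o(vowel)+5=t, u(vowel)+5=z, n(cons)+7=u, d(cons)+7=k.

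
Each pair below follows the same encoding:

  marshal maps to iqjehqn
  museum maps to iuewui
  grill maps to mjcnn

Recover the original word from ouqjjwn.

This is an affine cipher: with a=0,…,z=25, each position x becomes (21x+16) mod 26.
Reversing it on ouqjjwn: o(14)→5·(14−16)≡16=q; u(20)→5·(20−16)≡20=u; q(16)→5·(16−16)≡0=a; j(9)→5·(9−16)≡17=r; j(9)→5·(9−16)≡17=r; w(22)→5·(22−16)≡4=e; n(13)→5·(13−16)≡11=l (all mod 26).

quarrel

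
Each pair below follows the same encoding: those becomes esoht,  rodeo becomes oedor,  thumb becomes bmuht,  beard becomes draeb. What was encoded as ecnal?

The output letters match the input read backwards: those reversed is esoht. The word is simply reversed.
Reversing it on ecnal: then reverse → lance.

lance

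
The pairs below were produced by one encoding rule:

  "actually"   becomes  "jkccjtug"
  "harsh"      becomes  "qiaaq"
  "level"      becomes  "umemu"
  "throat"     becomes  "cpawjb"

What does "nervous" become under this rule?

wmadxcb

Shifts by position in actually: pos 0: a→j (+9), pos 1: c→k (+8), pos 2: t→c (+9), pos 3: u→c (+8) — repeating every 2. The shifts repeat in a cycle of length 2: positions 0,1,… shift by +9, +8, then the pattern repeats.
On nervous: n+9=w, e+8=m, r+9=a, v+8=d, o+9=x, u+8=c, s+9=b.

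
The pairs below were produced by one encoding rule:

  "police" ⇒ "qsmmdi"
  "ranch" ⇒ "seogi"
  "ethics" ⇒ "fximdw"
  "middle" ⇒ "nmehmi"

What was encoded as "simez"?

Shifts by position in police: pos 0: p→q (+1), pos 1: o→s (+4), pos 2: l→m (+1), pos 3: i→m (+4) — repeating every 2. It's a Vigenère-style cipher with numeric key [1,4]: position i shifts by key[i mod 2].
Reversing it on simez: s−1=r, i−4=e, m−1=l, e−4=a, z−1=y.

relay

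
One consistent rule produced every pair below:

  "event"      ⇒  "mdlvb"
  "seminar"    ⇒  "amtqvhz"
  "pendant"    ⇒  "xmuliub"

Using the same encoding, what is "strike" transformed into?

A repeating key of period 3 is used — shifts +8, +8, +7 over and over.
On strike: s+8=a, t+8=b, r+7=y, i+8=q, k+8=s, e+7=l.

abyqsl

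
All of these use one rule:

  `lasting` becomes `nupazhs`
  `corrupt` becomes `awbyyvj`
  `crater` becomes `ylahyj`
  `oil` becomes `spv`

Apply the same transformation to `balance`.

ljuhshi

The output letters match the input read backwards, each shifted +7: lasting reversed is gnitsal. The word is reversed, then every letter is shifted forward by 7.
On balance: reverse → ecnalab; then shift: e+7=l, c+7=j, n+7=u, a+7=h, l+7=s, a+7=h, b+7=i.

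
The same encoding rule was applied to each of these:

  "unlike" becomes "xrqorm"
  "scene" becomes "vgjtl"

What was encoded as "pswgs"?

In unlike: u→x is +3, n→r is +4, l→q is +5, i→o is +6 — the shift increases by 1 each position. Letter i (0-indexed) is shifted by i+3, so successive shifts are 3, 4, 5, ….
Decoding pswgs: p−3=m, s−4=o, w−5=r, g−6=a, s−7=l.

moral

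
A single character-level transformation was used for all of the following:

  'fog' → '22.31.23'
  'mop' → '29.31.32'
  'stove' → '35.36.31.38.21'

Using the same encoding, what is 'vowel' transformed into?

Letters become their 1-based position plus 16 (so a→17, b→18, …).
For vowel: v=22→38, o=15→31, w=23→39, e=5→21, l=12→28.

38.31.39.21.28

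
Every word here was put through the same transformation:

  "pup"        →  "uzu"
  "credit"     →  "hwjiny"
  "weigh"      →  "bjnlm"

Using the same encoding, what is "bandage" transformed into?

gfsiflj

Compare letters: p→u is +5, u→z is +5, p→u is +5 — a constant shift. Each letter is shifted forward by 5 in the alphabet (a Caesar shift of +5).
For bandage: b+5=g, a+5=f, n+5=s, d+5=i, a+5=f, g+5=l, e+5=j.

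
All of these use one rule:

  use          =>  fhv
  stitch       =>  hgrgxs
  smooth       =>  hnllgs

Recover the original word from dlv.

woe

Each pair mirrors across the alphabet (u↔f, s↔h, e↔v): positions sum to 25. Each letter is replaced by its mirror in the alphabet: a↔z, b↔y, c↔x, and so on (the Atbash cipher).
Decoding dlv: d↔w, l↔o, v↔e.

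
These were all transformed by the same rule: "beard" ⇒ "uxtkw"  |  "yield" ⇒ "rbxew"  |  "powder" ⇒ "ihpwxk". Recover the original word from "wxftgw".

Compare letters: b→u is +19, e→x is +19, a→t is +19 — a constant shift. Each letter is shifted forward by 19 in the alphabet (a Caesar shift of +19).
Decoding wxftgw: w−19=d, x−19=e, f−19=m, t−19=a, g−19=n, w−19=d.

demand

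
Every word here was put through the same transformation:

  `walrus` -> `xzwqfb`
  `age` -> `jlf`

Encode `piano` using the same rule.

tsfnu

Two steps: reverse the string, then apply a Caesar shift of +5.
Applying it to piano: reverse → onaip; then shift: o+5=t, n+5=s, a+5=f, i+5=n, p+5=u.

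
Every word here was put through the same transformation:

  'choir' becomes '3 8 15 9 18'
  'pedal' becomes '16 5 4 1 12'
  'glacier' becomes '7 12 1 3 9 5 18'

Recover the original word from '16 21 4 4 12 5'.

c is letter #3 and maps to 3: an offset of 0. Letters become their 1-indexed alphabet positions: a=1 … z=26.
Undoing it on 16 21 4 4 12 5: 16=p, 21=u, 4=d, 4=d, 12=l, 5=e.

puddle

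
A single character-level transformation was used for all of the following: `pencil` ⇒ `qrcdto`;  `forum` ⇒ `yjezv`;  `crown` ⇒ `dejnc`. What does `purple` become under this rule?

qzeqor

p(15)→q(16) and e(4)→r(17) fit y≡7x+15 (mod 26); the inverse of 7 mod 26 is 15. This is an affine cipher: with a=0,…,z=25, each position x becomes (7x+15) mod 26.
For purple: p(15)→7·15+15≡16=q; u(20)→7·20+15≡25=z; r(17)→7·17+15≡4=e; p(15)→7·15+15≡16=q; l(11)→7·11+15≡14=o; e(4)→7·4+15≡17=r (all mod 26).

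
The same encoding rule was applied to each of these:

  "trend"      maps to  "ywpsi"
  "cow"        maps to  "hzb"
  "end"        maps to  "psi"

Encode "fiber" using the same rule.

Two shifts are in play — +11 for a/e/i/o/u, +5 for every other letter.
On fiber: f(cons)+5=k, i(vowel)+11=t, b(cons)+5=g, e(vowel)+11=p, r(cons)+5=w.

ktgpw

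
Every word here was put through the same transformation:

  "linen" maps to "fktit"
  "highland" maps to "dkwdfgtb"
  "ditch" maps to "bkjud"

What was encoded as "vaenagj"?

rowboat

l(11)→f(5) and i(8)→k(10) fit y≡7x+6 (mod 26); the inverse of 7 mod 26 is 15. Treating letters as 0–25, the rule is x ↦ 7x + 6 (mod 26).
Decoding vaenagj: v(21)→15·(21−6)≡17=r; a(0)→15·(0−6)≡14=o; e(4)→15·(4−6)≡22=w; n(13)→15·(13−6)≡1=b; a(0)→15·(0−6)≡14=o; g(6)→15·(6−6)≡0=a; j(9)→15·(9−6)≡19=t (all mod 26).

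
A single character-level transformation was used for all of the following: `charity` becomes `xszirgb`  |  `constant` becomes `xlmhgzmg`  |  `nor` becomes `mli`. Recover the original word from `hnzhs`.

smash

Letters are reflected about the middle of the alphabet (position → 25−position): Atbash.
Reversing it on hnzhs: h↔s, n↔m, z↔a, h↔s, s↔h.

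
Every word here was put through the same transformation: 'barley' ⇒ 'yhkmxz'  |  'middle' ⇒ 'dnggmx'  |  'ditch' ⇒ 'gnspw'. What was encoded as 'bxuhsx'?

senate

b(1)→y(24) and a(0)→h(7) fit y≡17x+7 (mod 26); the inverse of 17 mod 26 is 23. This is an affine cipher: with a=0,…,z=25, each position x becomes (17x+7) mod 26.
Undoing it on bxuhsx: b(1)→23·(1−7)≡18=s; x(23)→23·(23−7)≡4=e; u(20)→23·(20−7)≡13=n; h(7)→23·(7−7)≡0=a; s(18)→23·(18−7)≡19=t; x(23)→23·(23−7)≡4=e (all mod 26).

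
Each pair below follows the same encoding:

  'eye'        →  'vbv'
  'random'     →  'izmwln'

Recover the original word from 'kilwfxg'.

product

Each pair mirrors across the alphabet (e↔v, y↔b, e↔v): positions sum to 25. Each letter is replaced by its mirror in the alphabet: a↔z, b↔y, c↔x, and so on (the Atbash cipher).
Reversing it on kilwfxg: k↔p, i↔r, l↔o, w↔d, f↔u, x↔c, g↔t.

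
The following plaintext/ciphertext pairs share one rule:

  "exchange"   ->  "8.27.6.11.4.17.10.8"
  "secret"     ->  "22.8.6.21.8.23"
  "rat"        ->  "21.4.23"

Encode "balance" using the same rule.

5.4.15.4.17.6.8

The number is (letter's place in the alphabet, a=1) + 3.
For balance: b=2→5, a=1→4, l=12→15, a=1→4, n=14→17, c=3→6, e=5→8.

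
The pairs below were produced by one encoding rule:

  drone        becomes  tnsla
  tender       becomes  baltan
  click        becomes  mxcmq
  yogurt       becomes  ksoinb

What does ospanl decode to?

govern

d(3)→t(19) and r(17)→n(13) fit y≡7x+24 (mod 26); the inverse of 7 mod 26 is 15. This is an affine cipher: with a=0,…,z=25, each position x becomes (7x+24) mod 26.
Undoing it on ospanl: o(14)→15·(14−24)≡6=g; s(18)→15·(18−24)≡14=o; p(15)→15·(15−24)≡21=v; a(0)→15·(0−24)≡4=e; n(13)→15·(13−24)≡17=r; l(11)→15·(11−24)≡13=n (all mod 26).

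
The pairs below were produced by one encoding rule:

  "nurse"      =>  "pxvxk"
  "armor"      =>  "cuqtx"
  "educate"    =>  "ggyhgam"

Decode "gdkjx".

In nurse: n→p is +2, u→x is +3, r→v is +4, s→x is +5 — the shift increases by 1 each position. Each letter shifts forward by (position + 2), i.e. 2, 3, 4, … — the shift grows by one for each successive letter.
Reversing it on gdkjx: g−2=e, d−3=a, k−4=g, j−5=e, x−6=r.

eager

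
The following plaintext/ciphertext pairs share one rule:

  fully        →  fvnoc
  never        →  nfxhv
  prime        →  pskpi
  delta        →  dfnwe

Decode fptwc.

forty

In fully: f→f is +0, u→v is +1, l→n is +2, l→o is +3 — the shift increases by 1 each position. Each letter shifts forward by its position index (0, 1, 2, …) — the shift grows by one for each successive letter.
Decoding fptwc: f−0=f, p−1=o, t−2=r, w−3=t, c−4=y.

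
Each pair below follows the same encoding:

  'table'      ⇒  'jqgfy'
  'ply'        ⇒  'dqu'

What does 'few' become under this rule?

Two steps: reverse the string, then apply a Caesar shift of +5.
Applying it to few: reverse → wef; then shift: w+5=b, e+5=j, f+5=k.

bjk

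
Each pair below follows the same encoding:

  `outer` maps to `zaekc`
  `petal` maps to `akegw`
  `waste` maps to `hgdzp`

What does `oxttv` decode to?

drink

It's a Vigenère-style cipher with numeric key [11,6]: position i shifts by key[i mod 2].
Undoing it on oxttv: o−11=d, x−6=r, t−11=i, t−6=n, v−11=k.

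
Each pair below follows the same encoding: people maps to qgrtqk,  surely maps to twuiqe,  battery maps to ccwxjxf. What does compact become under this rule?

dqptfia

In people: p→q is +1, e→g is +2, o→r is +3, p→t is +4 — the shift increases by 1 each position. Each letter shifts forward by (position + 1), i.e. 1, 2, 3, … — the shift grows by one for each successive letter.
Applying it to compact: c+1=d, o+2=q, m+3=p, p+4=t, a+5=f, c+6=i, t+7=a.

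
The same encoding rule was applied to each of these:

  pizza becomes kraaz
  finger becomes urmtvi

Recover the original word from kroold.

Each pair mirrors across the alphabet (p↔k, i↔r, z↔a): positions sum to 25. Each letter is replaced by its mirror in the alphabet: a↔z, b↔y, c↔x, and so on (the Atbash cipher).
Reversing it on kroold: k↔p, r↔i, o↔l, o↔l, l↔o, d↔w.

pillow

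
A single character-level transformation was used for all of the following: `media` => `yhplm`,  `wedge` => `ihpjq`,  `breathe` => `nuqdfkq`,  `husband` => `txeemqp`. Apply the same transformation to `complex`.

A repeating key of period 2 is used — shifts +12, +3 over and over.
Applying it to complex: c+12=o, o+3=r, m+12=y, p+3=s, l+12=x, e+3=h, x+12=j.

orysxhj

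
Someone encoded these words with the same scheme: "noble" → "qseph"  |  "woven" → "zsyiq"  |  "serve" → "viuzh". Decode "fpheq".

clean

Shifts by position in noble: pos 0: n→q (+3), pos 1: o→s (+4), pos 2: b→e (+3), pos 3: l→p (+4) — repeating every 2. The shifts repeat in a cycle of length 2: positions 0,1,… shift by +3, +4, then the pattern repeats.
Decoding fpheq: f−3=c, p−4=l, h−3=e, e−4=a, q−3=n.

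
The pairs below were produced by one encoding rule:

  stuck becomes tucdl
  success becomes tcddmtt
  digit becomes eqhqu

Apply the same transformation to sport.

Vowels shift forward by 8 and consonants shift forward by 1.
Applying it to sport: s(cons)+1=t, p(cons)+1=q, o(vowel)+8=w, r(cons)+1=s, t(cons)+1=u.

tqwsu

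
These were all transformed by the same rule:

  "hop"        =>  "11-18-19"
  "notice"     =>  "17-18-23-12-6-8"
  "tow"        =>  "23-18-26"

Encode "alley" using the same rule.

4-15-15-8-28

h is letter #8 and maps to 11: an offset of 3. Each letter is replaced by its alphabet position (a=1..z=26) + 3.
For alley: a=1→4, l=12→15, l=12→15, e=5→8, y=25→28.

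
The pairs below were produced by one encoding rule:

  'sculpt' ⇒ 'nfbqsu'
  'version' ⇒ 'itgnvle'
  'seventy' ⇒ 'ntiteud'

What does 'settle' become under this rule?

ntuuqt

s(18)→n(13) and c(2)→f(5) fit y≡7x+17 (mod 26); the inverse of 7 mod 26 is 15. Treating letters as 0–25, the rule is x ↦ 7x + 17 (mod 26).
On settle: s(18)→7·18+17≡13=n; e(4)→7·4+17≡19=t; t(19)→7·19+17≡20=u; t(19)→7·19+17≡20=u; l(11)→7·11+17≡16=q; e(4)→7·4+17≡19=t (all mod 26).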